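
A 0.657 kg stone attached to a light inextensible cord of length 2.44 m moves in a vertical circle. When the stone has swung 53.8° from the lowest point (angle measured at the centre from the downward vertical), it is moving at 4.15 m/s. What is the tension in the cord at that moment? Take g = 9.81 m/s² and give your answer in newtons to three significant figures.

8.44 N

Take the radial direction toward the centre of the circle as positive. The component of the weight along the string toward the centre is −mg cos φ (φ measured from the bottom), so Newton's second law along the string gives T − mg cos φ = m v²/r.
cos 53.8° = 0.5906, so T = m(v²/r + g cos φ) = 0.657 × ((4.15)²/2.44 + 9.81 × 0.5906) = 0.657 × (7.058 + (5.794)) = 0.657 × 12.85 = 8.444 N.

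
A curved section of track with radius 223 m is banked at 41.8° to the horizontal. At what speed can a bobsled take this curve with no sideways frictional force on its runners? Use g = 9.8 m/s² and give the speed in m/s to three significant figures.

On a frictionless banked curve, N sinθ = mv²/r and N cosθ = mg, so tanθ = v²/(rg).
v = √(r g tanθ) = √(223 × 9.8 × tan 41.8°) = √(223 × 9.8 × 0.8941) = √1954 = 44.20 m/s.

44.2 m/s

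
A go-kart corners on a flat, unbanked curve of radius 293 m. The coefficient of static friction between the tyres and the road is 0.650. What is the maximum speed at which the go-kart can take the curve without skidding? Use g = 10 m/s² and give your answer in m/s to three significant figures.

43.6 m/s

Friction provides the centripetal force on a flat curve. At maximum speed it is at its limiting value: μ_s m g = m v²/r.
Mass cancels: v_max = √(μ_s g r) = √(0.650 × 10.0 × 293) = √1904 = 43.64 m/s.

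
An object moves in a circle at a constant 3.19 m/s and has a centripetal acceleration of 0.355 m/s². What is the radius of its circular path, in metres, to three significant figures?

a_c = v²/r ⇒ r = v²/a_c = (3.19)²/0.355 = 10.18/0.355 = 28.67 m.

28.7 m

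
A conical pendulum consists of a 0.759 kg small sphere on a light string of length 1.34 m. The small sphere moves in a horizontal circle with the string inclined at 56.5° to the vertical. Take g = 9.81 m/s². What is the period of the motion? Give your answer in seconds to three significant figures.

1.73 s

r = L sinθ = 1.117 m. From T sinθ = mω²r and T cosθ = mg: tanθ = ω²r/g, so ω² = g tanθ / r = g/(L cosθ).
ω = √(g/(L cosθ)) = √(9.81/(1.34 × 0.5519)) = √13.26 = 3.642 rad/s.
Period = 2π/ω = 1.725 s.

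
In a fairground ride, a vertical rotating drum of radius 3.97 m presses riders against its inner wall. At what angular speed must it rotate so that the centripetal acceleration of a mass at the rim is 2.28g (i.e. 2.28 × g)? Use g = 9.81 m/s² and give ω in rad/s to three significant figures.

Centripetal acceleration a_c = ω²r. Setting ω²r = 2.28g:
ω = √(2.28g / r) = √(2.28 × 9.81 / 3.97) = √5.634 = 2.374 rad/s.

2.37 rad/s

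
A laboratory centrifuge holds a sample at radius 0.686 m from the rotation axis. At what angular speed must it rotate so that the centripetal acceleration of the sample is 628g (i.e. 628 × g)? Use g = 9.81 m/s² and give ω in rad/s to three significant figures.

94.8 rad/s

Centripetal acceleration a_c = ω²r. Setting ω²r = 628g:
ω = √(628g / r) = √(628 × 9.81 / 0.686) = √8981 = 94.77 rad/s.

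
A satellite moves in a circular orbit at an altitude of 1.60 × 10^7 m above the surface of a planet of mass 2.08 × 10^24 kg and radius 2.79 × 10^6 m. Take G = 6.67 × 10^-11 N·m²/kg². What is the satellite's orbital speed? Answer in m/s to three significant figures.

2720 m/s

Orbital radius r = R + h = 2.79 × 10^6 + 1.60 × 10^7 = 1.879 × 10^7 m.
Gravity supplies the centripetal force: G M m / r² = m v² / r, so v = √(GM/r).
v = √(6.67 × 10^-11 × 2.08 × 10^24 / 1.879 × 10^7) = √(7.384 × 10^6) = 2717 m/s.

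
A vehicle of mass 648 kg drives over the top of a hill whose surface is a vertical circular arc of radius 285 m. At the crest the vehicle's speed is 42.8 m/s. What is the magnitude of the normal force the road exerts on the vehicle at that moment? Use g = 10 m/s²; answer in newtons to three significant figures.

At the crest the centripetal acceleration points downward (toward the centre of the arc), so mg − N = mv²/r.
N = m(g − v²/r) = 648 × (10.0 − (42.8)²/285) = 648 × (10.0 − 6.428) = 648 × 3.572 = 2315 N.

2310 N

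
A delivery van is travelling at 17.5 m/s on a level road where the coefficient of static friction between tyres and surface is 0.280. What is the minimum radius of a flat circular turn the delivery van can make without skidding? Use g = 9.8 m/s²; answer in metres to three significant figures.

At the limit, μ_s m g = m v²/r, so r_min = v²/(μ_s g) = (17.5)²/(0.280 × 9.8) = 306.2/2.744 = 111.6 m.

112 m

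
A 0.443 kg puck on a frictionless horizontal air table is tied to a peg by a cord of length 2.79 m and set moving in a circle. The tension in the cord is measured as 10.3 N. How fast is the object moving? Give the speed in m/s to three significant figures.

T = m v²/r ⇒ v = √(T r / m) = √(10.3 × 2.79 / 0.443) = √64.87 = 8.054 m/s.

8.05 m/s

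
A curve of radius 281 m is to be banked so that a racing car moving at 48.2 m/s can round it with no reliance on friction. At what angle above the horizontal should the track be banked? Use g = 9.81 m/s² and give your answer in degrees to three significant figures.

For a frictionless banked turn: horizontally N sinθ = mv²/r and vertically N cosθ = mg.
Dividing: tanθ = v²/(r g) = (48.2)²/(281 × 9.81) = 2323/2757 = 0.8428.
θ = arctan(0.8428) = 40.12°.

40.1°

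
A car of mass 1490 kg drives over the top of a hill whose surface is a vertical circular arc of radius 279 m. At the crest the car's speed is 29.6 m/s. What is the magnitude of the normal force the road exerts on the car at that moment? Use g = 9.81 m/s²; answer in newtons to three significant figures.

At the crest the centripetal acceleration points downward (toward the centre of the arc), so mg − N = mv²/r.
N = m(g − v²/r) = 1490 × (9.81 − (29.6)²/279) = 1490 × (9.81 − 3.140) = 1490 × 6.670 = 9938 N.

9940 N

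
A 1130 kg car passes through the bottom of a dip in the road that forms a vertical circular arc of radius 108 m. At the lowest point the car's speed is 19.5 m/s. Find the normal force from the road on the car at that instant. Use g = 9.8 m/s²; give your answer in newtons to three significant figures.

At the lowest point, N points up (toward the centre) and the weight mg points down (away from the centre), so the net inward force is N − mg = mv²/r.
N = m(v²/r + g) = 1130 × ((19.5)²/108 + 9.8) = 1130 × (3.521 + 9.8) = 1130 × 13.32 = 15050 N.

15100 N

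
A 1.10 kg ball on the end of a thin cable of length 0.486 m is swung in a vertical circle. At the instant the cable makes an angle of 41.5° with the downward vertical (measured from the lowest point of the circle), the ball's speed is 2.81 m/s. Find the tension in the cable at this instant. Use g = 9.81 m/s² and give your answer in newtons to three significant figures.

26.0 N

Take the radial direction toward the centre of the circle as positive. The component of the weight along the string toward the centre is −mg cos φ (φ measured from the bottom), so Newton's second law along the string gives T − mg cos φ = m v²/r.
cos 41.5° = 0.7490, so T = m(v²/r + g cos φ) = 1.10 × ((2.81)²/0.486 + 9.81 × 0.7490) = 1.10 × (16.25 + (7.347)) = 1.10 × 23.59 = 25.95 N.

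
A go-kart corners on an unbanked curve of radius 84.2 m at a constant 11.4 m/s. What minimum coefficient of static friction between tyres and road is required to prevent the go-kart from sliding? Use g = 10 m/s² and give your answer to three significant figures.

0.154

Friction provides the centripetal force: μ_s m g = m v²/r, so μ_s = v²/(g r) = (11.40)²/(10.0 × 84.2) = 130.0/842.0 = 0.1543.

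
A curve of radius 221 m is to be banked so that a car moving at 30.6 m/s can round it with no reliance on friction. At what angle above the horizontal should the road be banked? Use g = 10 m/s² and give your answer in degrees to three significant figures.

23.0°

For a frictionless banked turn: horizontally N sinθ = mv²/r and vertically N cosθ = mg.
Dividing: tanθ = v²/(r g) = (30.6)²/(221 × 10.0) = 936.4/2210 = 0.4237.
θ = arctan(0.4237) = 22.96°.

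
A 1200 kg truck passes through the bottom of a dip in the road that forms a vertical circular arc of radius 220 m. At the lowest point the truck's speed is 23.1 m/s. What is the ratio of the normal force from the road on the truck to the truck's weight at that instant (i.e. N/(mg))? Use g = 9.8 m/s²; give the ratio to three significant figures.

At the bottom, N − mg = mv²/r, so N = m(v²/r + g) and N/(mg) = v²/(rg) + 1 = (23.1)²/(220 × 9.8) + 1 = 0.2475 + 1 = 1.248.

1.25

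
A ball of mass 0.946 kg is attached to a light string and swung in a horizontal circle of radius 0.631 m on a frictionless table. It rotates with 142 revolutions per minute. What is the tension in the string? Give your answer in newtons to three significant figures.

ω = 142 rev/min × 2π/60 = 14.87 rad/s, so v = ωr = 14.87 × 0.631 = 9.383 m/s.
The tension is the only horizontal force, so it supplies the full centripetal force: T = m v²/r = 0.946 × (9.383)²/0.631 = 0.946 × 88.04/0.631 = 132.0 N.

132 N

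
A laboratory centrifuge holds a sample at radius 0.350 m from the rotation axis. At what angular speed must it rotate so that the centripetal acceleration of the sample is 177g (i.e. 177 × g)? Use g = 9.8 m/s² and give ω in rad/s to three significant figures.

Centripetal acceleration a_c = ω²r. Setting ω²r = 177g:
ω = √(177g / r) = √(177 × 9.8 / 0.350) = √4956 = 70.40 rad/s.

70.4 rad/s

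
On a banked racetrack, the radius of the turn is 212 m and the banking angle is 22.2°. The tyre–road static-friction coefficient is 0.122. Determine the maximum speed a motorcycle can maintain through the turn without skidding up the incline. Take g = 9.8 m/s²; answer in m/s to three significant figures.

At the maximum speed, friction acts down the slope at its limiting value f = μN. Radially (horizontal, toward centre): N sinθ + μN cosθ = mv²/r. Vertically: N cosθ − μN sinθ = mg.
Dividing: v² = r g (sinθ + μcosθ)/(cosθ − μsinθ).
sinθ + μcosθ = 0.3778 + 0.122×0.9259 = 0.4908; cosθ − μsinθ = 0.9259 − 0.122×0.3778 = 0.8798.
v² = 212 × 9.8 × 0.4908/0.8798 = 1159 m²/s², so v = 34.04 m/s.

34.0 m/s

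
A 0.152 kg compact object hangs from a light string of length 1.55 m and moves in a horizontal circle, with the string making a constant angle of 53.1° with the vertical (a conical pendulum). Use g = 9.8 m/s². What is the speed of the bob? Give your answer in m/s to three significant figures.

4.02 m/s

The radius of the circle is r = L sinθ = 1.55 × sin 53.1° = 1.240 m.
Horizontally T sinθ = mv²/r and vertically T cosθ = mg, so tanθ = v²/(rg).
v = √(r g tanθ) = √(1.240 × 9.8 × 1.332) = √16.18 = 4.022 m/s.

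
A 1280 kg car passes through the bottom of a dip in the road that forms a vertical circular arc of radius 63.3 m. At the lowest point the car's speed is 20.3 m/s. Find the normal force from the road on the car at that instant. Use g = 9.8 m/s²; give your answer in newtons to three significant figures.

20900 N

At the lowest point, N points up (toward the centre) and the weight mg points down (away from the centre), so the net inward force is N − mg = mv²/r.
N = m(v²/r + g) = 1280 × ((20.3)²/63.3 + 9.8) = 1280 × (6.510 + 9.8) = 1280 × 16.31 = 20880 N.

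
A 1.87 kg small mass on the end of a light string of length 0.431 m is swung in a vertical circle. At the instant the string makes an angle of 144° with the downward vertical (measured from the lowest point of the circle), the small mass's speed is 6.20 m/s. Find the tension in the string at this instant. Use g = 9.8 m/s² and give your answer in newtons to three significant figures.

152 N

Take the radial direction toward the centre of the circle as positive. The component of the weight along the string toward the centre is −mg cos φ (φ measured from the bottom), so Newton's second law along the string gives T − mg cos φ = m v²/r.
cos 144° = -0.8090, so T = m(v²/r + g cos φ) = 1.87 × ((6.20)²/0.431 + 9.8 × -0.8090) = 1.87 × (89.19 + (-7.928)) = 1.87 × 81.26 = 152.0 N.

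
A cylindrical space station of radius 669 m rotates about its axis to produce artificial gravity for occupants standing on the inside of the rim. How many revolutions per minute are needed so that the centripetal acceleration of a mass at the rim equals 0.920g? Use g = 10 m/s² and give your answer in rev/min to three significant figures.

1.12 rev/min

Require ω²r = 0.920g, so ω = √(0.920 × 10.0/669) = 0.1173 rad/s.
In rev/min: ω × 60/(2π) = 0.1173 × 60/(2π) = 1.120 rev/min.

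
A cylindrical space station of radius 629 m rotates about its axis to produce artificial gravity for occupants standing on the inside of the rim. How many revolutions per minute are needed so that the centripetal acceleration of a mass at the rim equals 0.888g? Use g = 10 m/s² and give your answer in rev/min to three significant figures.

Require ω²r = 0.888g, so ω = √(0.888 × 10.0/629) = 0.1188 rad/s.
In rev/min: ω × 60/(2π) = 0.1188 × 60/(2π) = 1.135 rev/min.

1.13 rev/min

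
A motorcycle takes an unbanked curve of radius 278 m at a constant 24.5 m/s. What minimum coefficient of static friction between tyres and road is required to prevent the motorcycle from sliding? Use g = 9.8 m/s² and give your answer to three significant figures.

0.220

Friction provides the centripetal force: μ_s m g = m v²/r, so μ_s = v²/(g r) = (24.50)²/(9.8 × 278) = 600.2/2724 = 0.2203.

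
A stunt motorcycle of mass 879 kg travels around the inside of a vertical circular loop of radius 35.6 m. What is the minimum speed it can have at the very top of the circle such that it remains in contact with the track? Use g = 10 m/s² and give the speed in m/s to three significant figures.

18.9 m/s

At the highest point the centre is directly below, so both the weight and N act inward: N + mg = mv²/r.
At minimum speed N → 0, so mg = mv_min²/r ⇒ v_min = √(g r) = √(10.0 × 35.6) = 18.87 m/s.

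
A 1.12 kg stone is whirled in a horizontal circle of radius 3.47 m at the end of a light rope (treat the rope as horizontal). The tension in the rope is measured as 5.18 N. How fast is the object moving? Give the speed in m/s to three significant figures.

4.01 m/s

T = m v²/r ⇒ v = √(T r / m) = √(5.18 × 3.47 / 1.12) = √16.05 = 4.006 m/s.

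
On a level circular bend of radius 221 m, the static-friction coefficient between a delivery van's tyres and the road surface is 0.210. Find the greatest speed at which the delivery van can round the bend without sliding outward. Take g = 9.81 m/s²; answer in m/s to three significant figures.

The only inward force on a level bend is static friction, so at the limit f_s = μ_s N = μ_s m g = m v²/r.
Mass cancels: v_max = √(μ_s g r) = √(0.210 × 9.81 × 221) = √455.3 = 21.34 m/s.

21.3 m/s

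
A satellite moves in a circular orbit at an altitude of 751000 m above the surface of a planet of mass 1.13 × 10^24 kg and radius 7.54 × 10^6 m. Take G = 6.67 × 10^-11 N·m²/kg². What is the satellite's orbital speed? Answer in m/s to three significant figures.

Orbital radius r = R + h = 7.54 × 10^6 + 751000 = 8.291 × 10^6 m.
Gravity supplies the centripetal force: G M m / r² = m v² / r, so v = √(GM/r).
v = √(6.67 × 10^-11 × 1.13 × 10^24 / 8.291 × 10^6) = √(9.091 × 10^6) = 3015 m/s.

3020 m/s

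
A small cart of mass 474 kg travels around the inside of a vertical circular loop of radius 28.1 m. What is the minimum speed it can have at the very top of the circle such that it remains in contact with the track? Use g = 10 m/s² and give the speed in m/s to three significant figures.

16.8 m/s

At the top, both weight mg and N point toward the centre: N + mg = mv²/r.
At minimum speed N → 0, so mg = mv_min²/r ⇒ v_min = √(g r) = √(10.0 × 28.1) = 16.76 m/s.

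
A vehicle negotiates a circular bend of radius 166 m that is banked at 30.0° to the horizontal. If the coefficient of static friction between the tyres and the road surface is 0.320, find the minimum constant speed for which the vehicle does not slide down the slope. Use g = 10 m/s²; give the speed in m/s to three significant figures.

At the minimum speed, friction acts up the slope at its limiting value f = μN. Radially (horizontal, toward centre): N sinθ − μN cosθ = mv²/r. Vertically: N cosθ + μN sinθ = mg.
Dividing: v² = r g (sinθ − μcosθ)/(cosθ + μsinθ).
sinθ − μcosθ = 0.5000 − 0.320×0.8660 = 0.2229; cosθ + μsinθ = 0.8660 + 0.320×0.5000 = 1.026.
v² = 166 × 10.0 × 0.2229/1.026 = 360.6 m²/s², so v = 18.99 m/s.

19.0 m/s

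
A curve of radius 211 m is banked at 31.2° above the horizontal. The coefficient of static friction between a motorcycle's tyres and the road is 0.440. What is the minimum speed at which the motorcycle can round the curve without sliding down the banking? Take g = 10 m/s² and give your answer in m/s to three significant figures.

At the minimum speed, friction acts up the slope at its limiting value f = μN. Radially (horizontal, toward centre): N sinθ − μN cosθ = mv²/r. Vertically: N cosθ + μN sinθ = mg.
Dividing: v² = r g (sinθ − μcosθ)/(cosθ + μsinθ).
sinθ − μcosθ = 0.5180 − 0.440×0.8554 = 0.1417; cosθ + μsinθ = 0.8554 + 0.440×0.5180 = 1.083.
v² = 211 × 10.0 × 0.1417/1.083 = 275.9 m²/s², so v = 16.61 m/s.

16.6 m/s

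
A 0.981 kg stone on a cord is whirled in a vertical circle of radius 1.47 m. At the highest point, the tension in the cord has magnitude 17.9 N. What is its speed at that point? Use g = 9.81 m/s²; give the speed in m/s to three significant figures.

6.42 m/s

At the top, T + mg = mv²/r, so v = √(r(T/m + g)) = √(1.47 × (17.9/0.981 + 9.81)) = √(1.47 × 28.06) = √41.24 = 6.422 m/s.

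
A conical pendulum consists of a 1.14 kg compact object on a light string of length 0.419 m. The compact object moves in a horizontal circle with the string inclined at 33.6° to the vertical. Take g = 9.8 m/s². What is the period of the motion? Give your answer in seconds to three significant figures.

1.19 s

r = L sinθ = 0.2319 m. From T sinθ = mω²r and T cosθ = mg: tanθ = ω²r/g, so ω² = g tanθ / r = g/(L cosθ).
ω = √(g/(L cosθ)) = √(9.8/(0.419 × 0.8329)) = √28.08 = 5.299 rad/s.
Period = 2π/ω = 1.186 s.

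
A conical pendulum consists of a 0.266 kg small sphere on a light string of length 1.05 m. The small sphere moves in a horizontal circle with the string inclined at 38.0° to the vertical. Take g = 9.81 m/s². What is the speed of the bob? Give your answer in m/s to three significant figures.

The radius of the circle is r = L sinθ = 1.05 × sin 38.0° = 0.6464 m.
Horizontally T sinθ = mv²/r and vertically T cosθ = mg, so tanθ = v²/(rg).
v = √(r g tanθ) = √(0.6464 × 9.81 × 0.7813) = √4.955 = 2.226 m/s.

2.23 m/s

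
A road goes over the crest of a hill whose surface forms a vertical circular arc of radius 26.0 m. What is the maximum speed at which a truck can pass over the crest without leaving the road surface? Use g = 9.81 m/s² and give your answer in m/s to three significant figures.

At the crest the centre of the circle is below the truck, so the net downward (centripetal) force is mg − N = mv²/r.
The truck leaves the road when N → 0, giving v_max = √(g r) = √(9.81 × 26.0) = 15.97 m/s.

16.0 m/s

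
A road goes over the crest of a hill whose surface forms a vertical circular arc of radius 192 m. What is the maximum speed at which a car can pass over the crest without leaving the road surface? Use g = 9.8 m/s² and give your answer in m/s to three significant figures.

43.4 m/s

At the crest the centre of the circle is below the car, so the net downward (centripetal) force is mg − N = mv²/r.
The car leaves the road when N → 0, giving v_max = √(g r) = √(9.8 × 192) = 43.38 m/s.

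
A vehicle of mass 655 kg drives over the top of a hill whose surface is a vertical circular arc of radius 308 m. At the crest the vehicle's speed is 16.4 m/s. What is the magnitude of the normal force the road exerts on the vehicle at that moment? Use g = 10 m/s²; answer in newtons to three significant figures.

5980 N

At the crest the centripetal acceleration points downward (toward the centre of the arc), so mg − N = mv²/r.
N = m(g − v²/r) = 655 × (10.0 − (16.4)²/308) = 655 × (10.0 − 0.8732) = 655 × 9.127 = 5978 N.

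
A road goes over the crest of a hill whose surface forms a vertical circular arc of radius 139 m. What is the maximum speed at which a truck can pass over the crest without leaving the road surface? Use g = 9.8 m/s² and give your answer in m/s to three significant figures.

At the crest the centre of the circle is below the truck, so the net downward (centripetal) force is mg − N = mv²/r.
The truck leaves the road when N → 0, giving v_max = √(g r) = √(9.8 × 139) = 36.91 m/s.

36.9 m/s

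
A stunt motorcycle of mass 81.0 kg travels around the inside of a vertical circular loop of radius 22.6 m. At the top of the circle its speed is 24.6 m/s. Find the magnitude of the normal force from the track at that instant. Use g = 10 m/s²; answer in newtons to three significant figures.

1360 N

At the top, both N and the weight mg point inward (toward the centre), so N + mg = mv²/r.
N = m(v²/r − g) = 81.0 × ((24.6)²/22.6 − 10.0) = 81.0 × (26.78 − 10.0) = 81.0 × 16.78 = 1359 N.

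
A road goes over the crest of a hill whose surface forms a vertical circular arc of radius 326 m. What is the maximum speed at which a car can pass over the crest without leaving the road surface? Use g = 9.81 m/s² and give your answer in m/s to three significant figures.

56.6 m/s

At the crest the centre of the circle is below the car, so the net downward (centripetal) force is mg − N = mv²/r.
The car leaves the road when N → 0, giving v_max = √(g r) = √(9.81 × 326) = 56.55 m/s.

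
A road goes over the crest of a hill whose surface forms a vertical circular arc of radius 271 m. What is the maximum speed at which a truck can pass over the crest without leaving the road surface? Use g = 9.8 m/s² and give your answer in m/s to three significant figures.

51.5 m/s

At the crest the centre of the circle is below the truck, so the net downward (centripetal) force is mg − N = mv²/r.
The truck leaves the road when N → 0, giving v_max = √(g r) = √(9.8 × 271) = 51.53 m/s.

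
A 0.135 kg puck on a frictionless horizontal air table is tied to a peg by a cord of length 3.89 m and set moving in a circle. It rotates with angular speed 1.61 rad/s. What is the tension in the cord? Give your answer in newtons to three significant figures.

1.36 N

v = ωr = 1.61 × 3.89 = 6.263 m/s.
The tension is the only horizontal force, so it supplies the full centripetal force: T = m v²/r = 0.135 × (6.263)²/3.89 = 0.135 × 39.22/3.89 = 1.361 N.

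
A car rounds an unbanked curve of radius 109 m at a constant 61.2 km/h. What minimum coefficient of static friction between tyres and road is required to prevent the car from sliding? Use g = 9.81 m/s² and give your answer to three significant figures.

0.270

v = 61.2/3.6 = 17.00 m/s.
Friction provides the centripetal force: μ_s m g = m v²/r, so μ_s = v²/(g r) = (17.00)²/(9.81 × 109) = 289.0/1069 = 0.2703.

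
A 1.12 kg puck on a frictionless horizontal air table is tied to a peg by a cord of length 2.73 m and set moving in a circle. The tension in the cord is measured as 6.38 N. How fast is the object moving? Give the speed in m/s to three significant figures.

3.94 m/s

T = m v²/r ⇒ v = √(T r / m) = √(6.38 × 2.73 / 1.12) = √15.55 = 3.944 m/s.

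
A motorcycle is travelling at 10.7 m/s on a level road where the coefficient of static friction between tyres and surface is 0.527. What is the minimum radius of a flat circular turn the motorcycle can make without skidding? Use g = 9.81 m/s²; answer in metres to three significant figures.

22.1 m

At the limit, μ_s m g = m v²/r, so r_min = v²/(μ_s g) = (10.7)²/(0.527 × 9.81) = 114.5/5.170 = 22.15 m.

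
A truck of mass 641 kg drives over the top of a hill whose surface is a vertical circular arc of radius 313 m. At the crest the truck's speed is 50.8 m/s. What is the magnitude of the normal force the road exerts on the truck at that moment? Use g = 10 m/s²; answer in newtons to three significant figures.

1130 N

At the crest the centripetal acceleration points downward (toward the centre of the arc), so mg − N = mv²/r.
N = m(g − v²/r) = 641 × (10.0 − (50.8)²/313) = 641 × (10.0 − 8.245) = 641 × 1.755 = 1125 N.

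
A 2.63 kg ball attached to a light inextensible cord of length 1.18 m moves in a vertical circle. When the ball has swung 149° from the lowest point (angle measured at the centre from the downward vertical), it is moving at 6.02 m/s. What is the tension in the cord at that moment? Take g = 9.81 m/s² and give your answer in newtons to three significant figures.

Take the radial direction toward the centre of the circle as positive. The component of the weight along the string toward the centre is −mg cos φ (φ measured from the bottom), so Newton's second law along the string gives T − mg cos φ = m v²/r.
cos 149° = -0.8572, so T = m(v²/r + g cos φ) = 2.63 × ((6.02)²/1.18 + 9.81 × -0.8572) = 2.63 × (30.71 + (-8.409)) = 2.63 × 22.30 = 58.66 N.

58.7 N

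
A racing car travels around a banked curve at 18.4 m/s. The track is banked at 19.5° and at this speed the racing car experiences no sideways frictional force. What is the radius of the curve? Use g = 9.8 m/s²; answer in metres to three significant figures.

97.6 m

Frictionless banking: tanθ = v²/(rg), so r = v²/(g tanθ).
r = (18.4)²/(9.8 × tan 19.5°) = 338.6/(9.8 × 0.3541) = 338.6/3.470 = 97.56 m.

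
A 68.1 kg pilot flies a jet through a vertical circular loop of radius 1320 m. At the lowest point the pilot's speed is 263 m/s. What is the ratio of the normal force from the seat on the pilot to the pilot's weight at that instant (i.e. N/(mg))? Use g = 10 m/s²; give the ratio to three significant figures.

6.24

At the bottom, N − mg = mv²/r, so N = m(v²/r + g) and N/(mg) = v²/(rg) + 1 = (263)²/(1320 × 10.0) + 1 = 5.240 + 1 = 6.240.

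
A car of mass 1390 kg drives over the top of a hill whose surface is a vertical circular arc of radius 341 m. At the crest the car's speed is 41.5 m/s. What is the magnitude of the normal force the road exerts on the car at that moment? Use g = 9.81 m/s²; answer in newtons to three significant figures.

6620 N

At the crest the centripetal acceleration points downward (toward the centre of the arc), so mg − N = mv²/r.
N = m(g − v²/r) = 1390 × (9.81 − (41.5)²/341) = 1390 × (9.81 − 5.051) = 1390 × 4.759 = 6616 N.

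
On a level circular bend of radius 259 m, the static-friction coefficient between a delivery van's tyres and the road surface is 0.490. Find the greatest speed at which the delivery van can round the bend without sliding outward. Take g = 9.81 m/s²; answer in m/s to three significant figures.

35.3 m/s

Friction provides the centripetal force on a flat curve. At maximum speed it is at its limiting value: μ_s m g = m v²/r.
Mass cancels: v_max = √(μ_s g r) = √(0.490 × 9.81 × 259) = √1245 = 35.28 m/s.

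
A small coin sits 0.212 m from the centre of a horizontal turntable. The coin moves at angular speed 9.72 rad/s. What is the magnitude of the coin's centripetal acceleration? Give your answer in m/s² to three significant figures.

v = ωr = 9.72 × 0.212 = 2.061 m/s.
a_c = v²/r = (2.061)²/0.212 = 4.246/0.212 = 20.03 m/s².

20.0 m/s²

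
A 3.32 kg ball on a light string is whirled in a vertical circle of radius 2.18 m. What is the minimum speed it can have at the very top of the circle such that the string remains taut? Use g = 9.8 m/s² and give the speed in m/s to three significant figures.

4.62 m/s

At the top, both weight mg and T point toward the centre: T + mg = mv²/r.
At minimum speed T → 0, so mg = mv_min²/r ⇒ v_min = √(g r) = √(9.8 × 2.18) = 4.622 m/s.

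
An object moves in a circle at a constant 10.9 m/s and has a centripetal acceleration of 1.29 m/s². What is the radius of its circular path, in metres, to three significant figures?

92.1 m

a_c = v²/r ⇒ r = v²/a_c = (10.9)²/1.29 = 118.8/1.29 = 92.10 m.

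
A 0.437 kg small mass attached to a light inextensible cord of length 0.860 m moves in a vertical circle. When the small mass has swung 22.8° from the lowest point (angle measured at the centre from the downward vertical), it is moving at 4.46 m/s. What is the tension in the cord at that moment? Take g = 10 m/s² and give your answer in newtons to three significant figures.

Take the radial direction toward the centre of the circle as positive. The component of the weight along the string toward the centre is −mg cos φ (φ measured from the bottom), so Newton's second law along the string gives T − mg cos φ = m v²/r.
cos 22.8° = 0.9219, so T = m(v²/r + g cos φ) = 0.437 × ((4.46)²/0.860 + 10.0 × 0.9219) = 0.437 × (23.13 + (9.219)) = 0.437 × 32.35 = 14.14 N.

14.1 N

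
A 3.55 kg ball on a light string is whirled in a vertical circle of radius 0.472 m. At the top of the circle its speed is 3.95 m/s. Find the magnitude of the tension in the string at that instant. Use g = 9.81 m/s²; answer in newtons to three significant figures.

At the top, both T and the weight mg point inward (toward the centre), so T + mg = mv²/r.
T = m(v²/r − g) = 3.55 × ((3.95)²/0.472 − 9.81) = 3.55 × (33.06 − 9.81) = 3.55 × 23.25 = 82.52 N.

82.5 N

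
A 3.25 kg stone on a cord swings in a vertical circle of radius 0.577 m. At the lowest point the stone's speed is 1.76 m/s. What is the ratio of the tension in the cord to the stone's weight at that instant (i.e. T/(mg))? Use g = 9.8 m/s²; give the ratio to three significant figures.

At the bottom, T − mg = mv²/r, so T = m(v²/r + g) and T/(mg) = v²/(rg) + 1 = (1.76)²/(0.577 × 9.8) + 1 = 0.5478 + 1 = 1.548.

1.55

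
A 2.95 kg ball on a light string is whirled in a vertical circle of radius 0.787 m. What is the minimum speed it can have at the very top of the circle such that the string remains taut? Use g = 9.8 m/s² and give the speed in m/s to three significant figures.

At the top, both weight mg and T point toward the centre: T + mg = mv²/r.
At minimum speed T → 0, so mg = mv_min²/r ⇒ v_min = √(g r) = √(9.8 × 0.787) = 2.777 m/s.

2.78 m/s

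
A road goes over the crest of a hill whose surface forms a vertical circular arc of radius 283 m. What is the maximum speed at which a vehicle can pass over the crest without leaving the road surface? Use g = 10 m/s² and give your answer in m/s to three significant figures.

53.2 m/s

At the crest the centre of the circle is below the vehicle, so the net downward (centripetal) force is mg − N = mv²/r.
The vehicle leaves the road when N → 0, giving v_max = √(g r) = √(10.0 × 283) = 53.20 m/s.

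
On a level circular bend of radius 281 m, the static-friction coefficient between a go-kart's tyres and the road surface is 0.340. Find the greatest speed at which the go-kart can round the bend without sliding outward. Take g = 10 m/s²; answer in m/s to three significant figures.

30.9 m/s

Friction provides the centripetal force on a flat curve. At maximum speed it is at its limiting value: μ_s m g = m v²/r.
Mass cancels: v_max = √(μ_s g r) = √(0.340 × 10.0 × 281) = √955.4 = 30.91 m/s.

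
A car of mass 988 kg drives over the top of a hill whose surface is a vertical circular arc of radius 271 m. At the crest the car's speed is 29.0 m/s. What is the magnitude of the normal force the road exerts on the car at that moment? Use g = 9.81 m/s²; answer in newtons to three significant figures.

6630 N

At the crest the centripetal acceleration points downward (toward the centre of the arc), so mg − N = mv²/r.
N = m(g − v²/r) = 988 × (9.81 − (29.0)²/271) = 988 × (9.81 − 3.103) = 988 × 6.707 = 6626 N.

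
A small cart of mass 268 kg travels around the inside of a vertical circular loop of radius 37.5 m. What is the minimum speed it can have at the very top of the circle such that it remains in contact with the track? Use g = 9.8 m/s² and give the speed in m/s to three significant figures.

19.2 m/s

At the top, both weight mg and N point toward the centre: N + mg = mv²/r.
At minimum speed N → 0, so mg = mv_min²/r ⇒ v_min = √(g r) = √(9.8 × 37.5) = 19.17 m/s.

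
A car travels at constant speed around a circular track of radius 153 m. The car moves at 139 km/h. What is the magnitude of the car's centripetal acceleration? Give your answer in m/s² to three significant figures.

v = 139 km/h = 139/3.6 = 38.61 m/s.
a_c = v²/r = (38.61)²/153 = 1491/153 = 9.744 m/s².

9.74 m/s²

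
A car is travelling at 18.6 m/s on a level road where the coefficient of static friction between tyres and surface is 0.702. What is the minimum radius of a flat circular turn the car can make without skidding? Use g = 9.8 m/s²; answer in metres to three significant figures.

At the limit, μ_s m g = m v²/r, so r_min = v²/(μ_s g) = (18.6)²/(0.702 × 9.8) = 346.0/6.880 = 50.29 m.

50.3 m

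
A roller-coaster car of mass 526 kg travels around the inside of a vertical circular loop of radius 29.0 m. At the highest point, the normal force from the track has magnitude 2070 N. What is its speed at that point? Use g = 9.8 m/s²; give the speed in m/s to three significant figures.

20.0 m/s

At the top, N + mg = mv²/r, so v = √(r(N/m + g)) = √(29.0 × (2070/526 + 9.8)) = √(29.0 × 13.74) = √398.3 = 19.96 m/s.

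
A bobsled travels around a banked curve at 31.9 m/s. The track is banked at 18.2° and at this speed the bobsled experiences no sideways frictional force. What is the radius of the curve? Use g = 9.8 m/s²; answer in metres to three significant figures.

316 m

Frictionless banking: tanθ = v²/(rg), so r = v²/(g tanθ).
r = (31.9)²/(9.8 × tan 18.2°) = 1018/(9.8 × 0.3288) = 1018/3.222 = 315.8 m.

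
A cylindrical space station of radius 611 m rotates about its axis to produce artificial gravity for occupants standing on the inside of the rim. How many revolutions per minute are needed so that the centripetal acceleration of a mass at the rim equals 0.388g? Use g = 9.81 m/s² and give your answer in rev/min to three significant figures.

Require ω²r = 0.388g, so ω = √(0.388 × 9.81/611) = 0.07893 rad/s.
In rev/min: ω × 60/(2π) = 0.07893 × 60/(2π) = 0.7537 rev/min.

0.754 rev/min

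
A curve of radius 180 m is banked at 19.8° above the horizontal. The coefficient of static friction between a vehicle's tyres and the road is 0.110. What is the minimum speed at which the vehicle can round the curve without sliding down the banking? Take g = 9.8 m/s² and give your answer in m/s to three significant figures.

At the minimum speed, friction acts up the slope at its limiting value f = μN. Radially (horizontal, toward centre): N sinθ − μN cosθ = mv²/r. Vertically: N cosθ + μN sinθ = mg.
Dividing: v² = r g (sinθ − μcosθ)/(cosθ + μsinθ).
sinθ − μcosθ = 0.3387 − 0.110×0.9409 = 0.2352; cosθ + μsinθ = 0.9409 + 0.110×0.3387 = 0.9781.
v² = 180 × 9.8 × 0.2352/0.9781 = 424.2 m²/s², so v = 20.60 m/s.

20.6 m/s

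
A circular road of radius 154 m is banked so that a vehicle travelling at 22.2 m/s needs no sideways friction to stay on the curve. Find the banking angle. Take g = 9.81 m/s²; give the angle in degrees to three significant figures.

18.1°

For a frictionless banked turn: horizontally N sinθ = mv²/r and vertically N cosθ = mg.
Dividing: tanθ = v²/(r g) = (22.2)²/(154 × 9.81) = 492.8/1511 = 0.3262.
θ = arctan(0.3262) = 18.07°.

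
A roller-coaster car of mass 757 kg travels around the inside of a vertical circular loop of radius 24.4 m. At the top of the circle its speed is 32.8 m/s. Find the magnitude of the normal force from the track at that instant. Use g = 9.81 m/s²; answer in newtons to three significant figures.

26000 N

At the top, both N and the weight mg point inward (toward the centre), so N + mg = mv²/r.
N = m(v²/r − g) = 757 × ((32.8)²/24.4 − 9.81) = 757 × (44.09 − 9.81) = 757 × 34.28 = 25950 N.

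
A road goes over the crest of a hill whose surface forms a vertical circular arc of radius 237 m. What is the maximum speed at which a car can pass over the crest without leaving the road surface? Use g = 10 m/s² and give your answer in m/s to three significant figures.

48.7 m/s

At the crest the centre of the circle is below the car, so the net downward (centripetal) force is mg − N = mv²/r.
The car leaves the road when N → 0, giving v_max = √(g r) = √(10.0 × 237) = 48.68 m/s.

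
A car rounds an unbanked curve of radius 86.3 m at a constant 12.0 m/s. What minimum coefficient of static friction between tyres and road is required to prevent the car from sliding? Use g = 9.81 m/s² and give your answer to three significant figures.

Friction provides the centripetal force: μ_s m g = m v²/r, so μ_s = v²/(g r) = (12.00)²/(9.81 × 86.3) = 144.0/846.6 = 0.1701.

0.170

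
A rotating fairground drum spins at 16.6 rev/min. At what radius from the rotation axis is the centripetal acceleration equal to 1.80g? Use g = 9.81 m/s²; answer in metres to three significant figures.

ω = 16.6 rev/min × 2π/60 = 1.738 rad/s.
a_c = ω²r = 1.80g ⇒ r = 1.80 × 9.81 / (1.738)² = 17.66/3.022 = 5.843 m.

5.84 m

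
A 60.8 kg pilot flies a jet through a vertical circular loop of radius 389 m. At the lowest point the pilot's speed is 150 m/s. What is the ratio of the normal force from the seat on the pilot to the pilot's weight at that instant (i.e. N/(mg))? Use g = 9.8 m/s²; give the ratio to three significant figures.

At the bottom, N − mg = mv²/r, so N = m(v²/r + g) and N/(mg) = v²/(rg) + 1 = (150)²/(389 × 9.8) + 1 = 5.902 + 1 = 6.902.

6.90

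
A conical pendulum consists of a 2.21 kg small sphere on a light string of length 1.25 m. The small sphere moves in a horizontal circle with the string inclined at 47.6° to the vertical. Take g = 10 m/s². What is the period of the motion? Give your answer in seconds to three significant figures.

r = L sinθ = 0.9231 m. From T sinθ = mω²r and T cosθ = mg: tanθ = ω²r/g, so ω² = g tanθ / r = g/(L cosθ).
ω = √(g/(L cosθ)) = √(10.0/(1.25 × 0.6743)) = √11.86 = 3.444 rad/s.
Period = 2π/ω = 1.824 s.

1.82 s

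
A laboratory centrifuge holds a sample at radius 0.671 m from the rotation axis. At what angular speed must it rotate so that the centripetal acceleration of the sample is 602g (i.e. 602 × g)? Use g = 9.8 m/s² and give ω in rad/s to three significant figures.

Centripetal acceleration a_c = ω²r. Setting ω²r = 602g:
ω = √(602g / r) = √(602 × 9.8 / 0.671) = √8792 = 93.77 rad/s.

93.8 rad/s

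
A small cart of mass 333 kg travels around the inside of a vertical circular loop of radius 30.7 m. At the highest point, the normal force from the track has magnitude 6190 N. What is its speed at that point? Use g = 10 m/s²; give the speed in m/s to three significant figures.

29.6 m/s

At the top, N + mg = mv²/r, so v = √(r(N/m + g)) = √(30.7 × (6190/333 + 10.0)) = √(30.7 × 28.59) = √877.7 = 29.63 m/s.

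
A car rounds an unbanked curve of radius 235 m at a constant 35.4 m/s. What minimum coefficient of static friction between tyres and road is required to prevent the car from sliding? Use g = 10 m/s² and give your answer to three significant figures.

Friction provides the centripetal force: μ_s m g = m v²/r, so μ_s = v²/(g r) = (35.40)²/(10.0 × 235) = 1253/2350 = 0.5333.

0.533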